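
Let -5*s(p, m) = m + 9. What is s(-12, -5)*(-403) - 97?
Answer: 1127/5 ≈ 225.40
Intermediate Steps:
s(p, m) = -9/5 - m/5 (s(p, m) = -(m + 9)/5 = -(9 + m)/5 = -9/5 - m/5)
s(-12, -5)*(-403) - 97 = (-9/5 - ⅕*(-5))*(-403) - 97 = (-9/5 + 1)*(-403) - 97 = -⅘*(-403) - 97 = 1612/5 - 97 = 1127/5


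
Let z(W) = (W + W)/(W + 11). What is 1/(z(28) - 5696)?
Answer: -39/222088 ≈ -0.00017561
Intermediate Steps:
z(W) = 2*W/(11 + W) (z(W) = (2*W)/(11 + W) = 2*W/(11 + W))
1/(z(28) - 5696) = 1/(2*28/(11 + 28) - 5696) = 1/(2*28/39 - 5696) = 1/(2*28*(1/39) - 5696) = 1/(56/39 - 5696) = 1/(-222088/39) = -39/222088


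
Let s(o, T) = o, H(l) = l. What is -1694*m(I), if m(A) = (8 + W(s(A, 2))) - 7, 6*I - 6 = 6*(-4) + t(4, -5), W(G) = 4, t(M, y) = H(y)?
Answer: -8470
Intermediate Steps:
t(M, y) = y
I = -23/6 (I = 1 + (6*(-4) - 5)/6 = 1 + (-24 - 5)/6 = 1 + (⅙)*(-29) = 1 - 29/6 = -23/6 ≈ -3.8333)
m(A) = 5 (m(A) = (8 + 4) - 7 = 12 - 7 = 5)
-1694*m(I) = -1694*5 = -8470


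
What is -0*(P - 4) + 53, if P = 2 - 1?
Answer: 53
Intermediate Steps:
P = 1
-0*(P - 4) + 53 = -0*(1 - 4) + 53 = -0*(-3) + 53 = -25*0 + 53 = 0 + 53 = 53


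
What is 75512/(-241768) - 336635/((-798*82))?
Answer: 9555795931/1977541356 ≈ 4.8322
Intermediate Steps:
75512/(-241768) - 336635/((-798*82)) = 75512*(-1/241768) - 336635/(-65436) = -9439/30221 - 336635*(-1/65436) = -9439/30221 + 336635/65436 = 9555795931/1977541356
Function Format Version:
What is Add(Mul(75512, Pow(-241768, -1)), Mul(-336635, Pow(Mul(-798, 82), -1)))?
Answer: Rational(9555795931, 1977541356) ≈ 4.8322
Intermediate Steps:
Add(Mul(75512, Pow(-241768, -1)), Mul(-336635, Pow(Mul(-798, 82), -1))) = Add(Mul(75512, Rational(-1, 241768)), Mul(-336635, Pow(-65436, -1))) = Add(Rational(-9439, 30221), Mul(-336635, Rational(-1, 65436))) = Add(Rational(-9439, 30221), Rational(336635, 65436)) = Rational(9555795931, 1977541356)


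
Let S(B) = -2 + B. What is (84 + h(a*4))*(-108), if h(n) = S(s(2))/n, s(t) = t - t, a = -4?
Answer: -18171/2 ≈ -9085.5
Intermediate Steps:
s(t) = 0
h(n) = -2/n (h(n) = (-2 + 0)/n = -2/n)
(84 + h(a*4))*(-108) = (84 - 2/((-4*4)))*(-108) = (84 - 2/(-16))*(-108) = (84 - 2*(-1/16))*(-108) = (84 + 1/8)*(-108) = (673/8)*(-108) = -18171/2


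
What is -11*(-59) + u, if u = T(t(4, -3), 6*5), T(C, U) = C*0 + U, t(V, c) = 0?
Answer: 679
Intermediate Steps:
T(C, U) = U (T(C, U) = 0 + U = U)
u = 30 (u = 6*5 = 30)
-11*(-59) + u = -11*(-59) + 30 = 649 + 30 = 679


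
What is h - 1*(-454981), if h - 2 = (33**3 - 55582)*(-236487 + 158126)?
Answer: 1539856828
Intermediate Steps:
h = 1539401847 (h = 2 + (33**3 - 55582)*(-236487 + 158126) = 2 + (35937 - 55582)*(-78361) = 2 - 19645*(-78361) = 2 + 1539401845 = 1539401847)
h - 1*(-454981) = 1539401847 - 1*(-454981) = 1539401847 + 454981 = 1539856828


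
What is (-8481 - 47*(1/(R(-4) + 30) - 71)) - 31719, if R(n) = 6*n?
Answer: -221225/6 ≈ -36871.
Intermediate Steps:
(-8481 - 47*(1/(R(-4) + 30) - 71)) - 31719 = (-8481 - 47*(1/(6*(-4) + 30) - 71)) - 31719 = (-8481 - 47*(1/(-24 + 30) - 71)) - 31719 = (-8481 - 47*(1/6 - 71)) - 31719 = (-8481 - 47*(⅙ - 71)) - 31719 = (-8481 - 47*(-425/6)) - 31719 = (-8481 + 19975/6) - 31719 = -30911/6 - 31719 = -221225/6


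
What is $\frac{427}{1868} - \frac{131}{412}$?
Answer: $- \frac{4299}{48101} \approx -0.089374$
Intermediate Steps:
$\frac{427}{1868} - \frac{131}{412} = - \frac{4299}{48101}$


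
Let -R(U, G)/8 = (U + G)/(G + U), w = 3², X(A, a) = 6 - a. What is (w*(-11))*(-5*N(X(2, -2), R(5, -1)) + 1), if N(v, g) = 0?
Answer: -99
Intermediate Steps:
w = 9
R(U, G) = -8 (R(U, G) = -8*(U + G)/(G + U) = -8*(G + U)/(G + U) = -8*1 = -8)
(w*(-11))*(-5*N(X(2, -2), R(5, -1)) + 1) = (9*(-11))*(-5*0 + 1) = -99*(0 + 1) = -99*1 = -99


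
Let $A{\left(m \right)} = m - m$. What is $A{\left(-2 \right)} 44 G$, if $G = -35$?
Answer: $0$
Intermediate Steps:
$A{\left(m \right)} = 0$
$A{\left(-2 \right)} 44 G = 0 \cdot 44 \left(-35\right) = 0 \left(-35\right) = 0$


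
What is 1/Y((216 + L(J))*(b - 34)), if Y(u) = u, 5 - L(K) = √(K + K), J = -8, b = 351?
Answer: 221/15487669 + 4*I/15487669 ≈ 1.4269e-5 + 2.5827e-7*I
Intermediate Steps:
L(K) = 5 - √2*√K (L(K) = 5 - √(K + K) = 5 - √(2*K) = 5 - √2*√K)
1/Y((216 + L(J))*(b - 34)) = 1/((216 + (5 - √2*√(-8)))*(351 - 34)) = 1/((216 + (5 - √2*2*I*√2))*317) = 1/((216 + (5 - 4*I))*317) = 1/((221 - 4*I)*317) = 1/(70057 - 1268*I) = (70057 + 1268*I)/4909591073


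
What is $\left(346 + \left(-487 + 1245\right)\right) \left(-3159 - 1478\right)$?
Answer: $-5119248$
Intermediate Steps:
$\left(346 + \left(-487 + 1245\right)\right) \left(-3159 - 1478\right) = \left(346 + 758\right) \left(-4637\right) = 1104 \left(-4637\right) = -5119248$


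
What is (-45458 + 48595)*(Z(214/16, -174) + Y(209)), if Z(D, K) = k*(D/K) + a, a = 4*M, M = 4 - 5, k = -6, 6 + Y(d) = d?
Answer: 145164675/232 ≈ 6.2571e+5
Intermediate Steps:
Y(d) = -6 + d
M = -1
a = -4 (a = 4*(-1) = -4)
Z(D, K) = -4 - 6*D/K (Z(D, K) = -6*D/K - 4 = -4 - 6*D/K)
(-45458 + 48595)*(Z(214/16, -174) + Y(209)) = (-45458 + 48595)*((-4 - 6*214/16/(-174)) + (-6 + 209)) = 3137*((-4 - 6*214*(1/16)*(-1/174)) + 203) = 3137*((-4 - 6*107/8*(-1/174)) + 203) = 3137*((-4 + 107/232) + 203) = 3137*(-821/232 + 203) = 3137*(46275/232) = 145164675/232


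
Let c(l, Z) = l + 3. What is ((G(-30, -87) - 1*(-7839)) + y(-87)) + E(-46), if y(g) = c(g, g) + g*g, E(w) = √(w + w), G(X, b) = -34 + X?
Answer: 15260 + 2*I*√23 ≈ 15260.0 + 9.5917*I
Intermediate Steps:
c(l, Z) = 3 + l
E(w) = √2*√w (E(w) = √(2*w) = √2*√w)
y(g) = 3 + g + g² (y(g) = (3 + g) + g*g = (3 + g) + g² = 3 + g + g²)
((G(-30, -87) - 1*(-7839)) + y(-87)) + E(-46) = (((-34 - 30) - 1*(-7839)) + (3 - 87 + (-87)²)) + √2*√(-46) = ((-64 + 7839) + (3 - 87 + 7569)) + √2*(I*√46) = (7775 + 7485) + 2*I*√23 = 15260 + 2*I*√23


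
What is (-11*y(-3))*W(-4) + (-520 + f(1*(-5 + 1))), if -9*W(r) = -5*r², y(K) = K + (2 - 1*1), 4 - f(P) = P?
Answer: -2848/9 ≈ -316.44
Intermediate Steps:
f(P) = 4 - P
y(K) = 1 + K (y(K) = K + (2 - 1) = K + 1 = 1 + K)
W(r) = 5*r²/9 (W(r) = -(-5)*r²/9 = 5*r²/9)
(-11*y(-3))*W(-4) + (-520 + f(1*(-5 + 1))) = (-11*(1 - 3))*((5/9)*(-4)²) + (-520 + (4 - (-5 + 1))) = (-11*(-2))*((5/9)*16) + (-520 + (4 - (-4))) = 22*(80/9) + (-520 + (4 - 1*(-4))) = 1760/9 + (-520 + (4 + 4)) = 1760/9 + (-520 + 8) = 1760/9 - 512 = -2848/9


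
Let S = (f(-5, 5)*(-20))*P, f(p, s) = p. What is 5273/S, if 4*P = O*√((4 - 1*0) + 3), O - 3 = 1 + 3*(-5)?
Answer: -5273*√7/1925 ≈ -7.2473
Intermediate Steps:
O = -11 (O = 3 + (1 + 3*(-5)) = 3 + (1 - 15) = 3 - 14 = -11)
P = -11*√7/4 (P = (-11*√((4 - 1*0) + 3))/4 = (-11*√((4 + 0) + 3))/4 = (-11*√(4 + 3))/4 = (-11*√7)/4 = -11*√7/4 ≈ -7.2758)
S = -275*√7 (S = (-5*(-20))*(-11*√7/4) = 100*(-11*√7/4) = -275*√7 ≈ -727.58)
5273/S = 5273/((-275*√7)) = 5273*(-√7/1925) = -5273*√7/1925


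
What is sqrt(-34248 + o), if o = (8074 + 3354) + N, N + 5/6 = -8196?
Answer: I*sqrt(1116606)/6 ≈ 176.12*I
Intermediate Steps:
N = -49181/6 (N = -5/6 - 8196 = -49181/6 ≈ -8196.8)
o = 19387/6 (o = (8074 + 3354) - 49181/6 = 11428 - 49181/6 = 19387/6 ≈ 3231.2)
sqrt(-34248 + o) = sqrt(-34248 + 19387/6) = sqrt(-186101/6) = I*sqrt(1116606)/6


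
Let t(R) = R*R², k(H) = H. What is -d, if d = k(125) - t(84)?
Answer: 592579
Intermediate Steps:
t(R) = R³
d = -592579 (d = 125 - 1*84³ = 125 - 1*592704 = 125 - 592704 = -592579)
-d = -1*(-592579) = 592579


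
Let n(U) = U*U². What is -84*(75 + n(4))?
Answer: -11676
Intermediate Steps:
n(U) = U³
-84*(75 + n(4)) = -84*(75 + 4³) = -84*(75 + 64) = -84*139 = -11676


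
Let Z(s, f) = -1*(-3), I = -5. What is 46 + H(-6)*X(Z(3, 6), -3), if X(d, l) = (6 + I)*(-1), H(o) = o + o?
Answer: 58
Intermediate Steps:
H(o) = 2*o
Z(s, f) = 3
X(d, l) = -1 (X(d, l) = (6 - 5)*(-1) = 1*(-1) = -1)
46 + H(-6)*X(Z(3, 6), -3) = 46 + (2*(-6))*(-1) = 46 - 12*(-1) = 46 + 12 = 58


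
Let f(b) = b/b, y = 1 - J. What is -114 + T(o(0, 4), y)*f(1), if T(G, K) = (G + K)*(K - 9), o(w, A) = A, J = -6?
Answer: -136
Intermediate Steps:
y = 7 (y = 1 - 1*(-6) = 1 + 6 = 7)
T(G, K) = (-9 + K)*(G + K) (T(G, K) = (G + K)*(-9 + K) = (-9 + K)*(G + K))
f(b) = 1
-114 + T(o(0, 4), y)*f(1) = -114 + (7**2 - 9*4 - 9*7 + 4*7)*1 = -114 + (49 - 36 - 63 + 28)*1 = -114 - 22*1 = -114 - 22 = -136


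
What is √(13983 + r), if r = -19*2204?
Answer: I*√27893 ≈ 167.01*I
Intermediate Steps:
r = -41876
√(13983 + r) = √(13983 - 41876) = √(-27893) = I*√27893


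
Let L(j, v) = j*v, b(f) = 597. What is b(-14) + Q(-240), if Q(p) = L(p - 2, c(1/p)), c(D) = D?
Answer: 71761/120 ≈ 598.01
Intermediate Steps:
Q(p) = (-2 + p)/p (Q(p) = (p - 2)*(1/p) = (-2 + p)/p)
b(-14) + Q(-240) = 597 + (-2 - 240)/(-240) = 597 - 1/240*(-242) = 597 + 121/120 = 71761/120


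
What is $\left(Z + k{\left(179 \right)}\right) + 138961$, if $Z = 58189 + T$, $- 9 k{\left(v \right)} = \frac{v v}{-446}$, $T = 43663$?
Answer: $\frac{966655423}{4014} \approx 2.4082 \cdot 10^{5}$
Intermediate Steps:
$k{\left(v \right)} = \frac{v^{2}}{4014}$ ($k{\left(v \right)} = - \frac{v v \frac{1}{-446}}{9} = - \frac{v^{2} \left(- \frac{1}{446}\right)}{9} = - \frac{\left(- \frac{1}{446}\right) v^{2}}{9} = \frac{v^{2}}{4014}$)
$Z = 101852$ ($Z = 58189 + 43663 = 101852$)
$\left(Z + k{\left(179 \right)}\right) + 138961 = \left(101852 + \frac{179^{2}}{4014}\right) + 138961 = \left(101852 + \frac{1}{4014} \cdot 32041\right) + 138961 = \left(101852 + \frac{32041}{4014}\right) + 138961 = \frac{408865969}{4014} + 138961 = \frac{966655423}{4014}$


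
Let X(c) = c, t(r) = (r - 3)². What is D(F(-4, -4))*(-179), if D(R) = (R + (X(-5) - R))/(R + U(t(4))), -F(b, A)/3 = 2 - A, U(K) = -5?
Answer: -895/23 ≈ -38.913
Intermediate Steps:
t(r) = (-3 + r)²
F(b, A) = -6 + 3*A (F(b, A) = -3*(2 - A) = -6 + 3*A)
D(R) = -5/(-5 + R) (D(R) = (R + (-5 - R))/(R - 5) = -5/(-5 + R))
D(F(-4, -4))*(-179) = -5/(-5 + (-6 + 3*(-4)))*(-179) = -5/(-5 + (-6 - 12))*(-179) = -5/(-5 - 18)*(-179) = -5/(-23)*(-179) = -5*(-1/23)*(-179) = (5/23)*(-179) = -895/23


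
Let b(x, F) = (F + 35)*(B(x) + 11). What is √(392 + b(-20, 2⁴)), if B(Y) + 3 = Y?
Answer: 2*I*√55 ≈ 14.832*I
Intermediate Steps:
B(Y) = -3 + Y
b(x, F) = (8 + x)*(35 + F) (b(x, F) = (F + 35)*((-3 + x) + 11) = (35 + F)*(8 + x) = (8 + x)*(35 + F))
√(392 + b(-20, 2⁴)) = √(392 + (280 + 8*2⁴ + 35*(-20) + 2⁴*(-20))) = √(392 + (280 + 8*16 - 700 + 16*(-20))) = √(392 + (280 + 128 - 700 - 320)) = √(392 - 612) = √(-220) = 2*I*√55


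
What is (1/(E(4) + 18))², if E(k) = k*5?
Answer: 1/1444 ≈ 0.00069252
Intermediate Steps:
E(k) = 5*k
(1/(E(4) + 18))² = (1/(5*4 + 18))² = (1/(20 + 18))² = (1/38)² = 1/1444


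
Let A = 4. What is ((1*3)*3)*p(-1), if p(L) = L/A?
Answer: -9/4 ≈ -2.2500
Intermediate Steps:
p(L) = L/4
((1*3)*3)*p(-1) = ((1*3)*3)*((1/4)*(-1)) = (3*3)*(-1/4) = 9*(-1/4) = -9/4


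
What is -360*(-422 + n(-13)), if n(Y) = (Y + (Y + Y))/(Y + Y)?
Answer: 151380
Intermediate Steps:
n(Y) = 3/2 (n(Y) = (Y + 2*Y)/((2*Y)) = (3*Y)*(1/(2*Y)) = 3/2)
-360*(-422 + n(-13)) = -360*(-422 + 3/2) = -360*(-841/2) = 151380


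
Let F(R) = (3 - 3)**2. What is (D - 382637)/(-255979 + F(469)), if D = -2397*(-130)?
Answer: 71027/255979 ≈ 0.27747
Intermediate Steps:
D = 311610
F(R) = 0 (F(R) = 0**2 = 0)
(D - 382637)/(-255979 + F(469)) = (311610 - 382637)/(-255979 + 0) = -71027/(-255979) = -71027*(-1/255979) = 71027/255979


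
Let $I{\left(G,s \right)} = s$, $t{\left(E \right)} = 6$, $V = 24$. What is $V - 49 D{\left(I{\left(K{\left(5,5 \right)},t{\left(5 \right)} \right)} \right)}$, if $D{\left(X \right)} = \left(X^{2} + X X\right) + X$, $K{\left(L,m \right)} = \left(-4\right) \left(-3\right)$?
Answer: $-3798$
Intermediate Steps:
$K{\left(L,m \right)} = 12$
$D{\left(X \right)} = X + 2 X^{2}$ ($D{\left(X \right)} = \left(X^{2} + X^{2}\right) + X = 2 X^{2} + X = X + 2 X^{2}$)
$V - 49 D{\left(I{\left(K{\left(5,5 \right)},t{\left(5 \right)} \right)} \right)} = 24 - 49 \cdot 6 \left(1 + 2 \cdot 6\right) = 24 - 49 \cdot 6 \left(1 + 12\right) = 24 - 49 \cdot 6 \cdot 13 = 24 - 3822 = -3798$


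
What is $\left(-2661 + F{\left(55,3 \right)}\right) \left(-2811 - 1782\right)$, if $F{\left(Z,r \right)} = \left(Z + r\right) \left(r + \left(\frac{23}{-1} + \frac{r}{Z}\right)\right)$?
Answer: $\frac{964442733}{55} \approx 1.7535 \cdot 10^{7}$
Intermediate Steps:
$F{\left(Z,r \right)} = \left(Z + r\right) \left(-23 + r + \frac{r}{Z}\right)$ ($F{\left(Z,r \right)} = \left(Z + r\right) \left(r + \left(23 \left(-1\right) + \frac{r}{Z}\right)\right) = \left(Z + r\right) \left(r - \left(23 - \frac{r}{Z}\right)\right) = \left(Z + r\right) \left(-23 + r + \frac{r}{Z}\right)$)
$\left(-2661 + F{\left(55,3 \right)}\right) \left(-2811 - 1782\right) = \left(-2661 + \left(3^{2} - 1265 - 66 + 55 \cdot 3 + \frac{3^{2}}{55}\right)\right) \left(-2811 - 1782\right) = \left(-2661 + \left(9 - 1265 - 66 + 165 + \frac{1}{55} \cdot 9\right)\right) \left(-2811 - 1782\right) = \left(-2661 + \left(9 - 1265 - 66 + 165 + \frac{9}{55}\right)\right) \left(-4593\right) = \left(-2661 - \frac{63626}{55}\right) \left(-4593\right) = \left(- \frac{209981}{55}\right) \left(-4593\right) = \frac{964442733}{55}$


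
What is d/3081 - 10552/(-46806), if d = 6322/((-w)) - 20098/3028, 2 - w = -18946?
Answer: 19235070334373/86186896091829 ≈ 0.22318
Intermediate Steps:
w = 18948 (w = 2 - 1*(-18946) = 2 + 18946 = 18948)
d = -24997495/3585909 (d = 6322/((-1*18948)) - 20098/3028 = 6322/(-18948) - 20098*1/3028 = 6322*(-1/18948) - 10049/1514 = -3161/9474 - 10049/1514 = -24997495/3585909 ≈ -6.9710)
d/3081 - 10552/(-46806) = -24997495/3585909/3081 - 10552/(-46806) = -24997495/3585909*1/3081 - 10552*(-1/46806) = -24997495/11048185629 + 5276/23403 = 19235070334373/86186896091829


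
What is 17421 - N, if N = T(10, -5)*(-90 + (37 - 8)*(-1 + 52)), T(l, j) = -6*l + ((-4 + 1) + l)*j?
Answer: 149376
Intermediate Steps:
T(l, j) = -6*l + j*(-3 + l) (T(l, j) = -6*l + (-3 + l)*j = -6*l + j*(-3 + l))
N = -131955 (N = (-6*10 - 3*(-5) - 5*10)*(-90 + (37 - 8)*(-1 + 52)) = (-60 + 15 - 50)*(-90 + 29*51) = -95*(-90 + 1479) = -95*1389 = -131955)
17421 - N = 17421 - 1*(-131955) = 17421 + 131955 = 149376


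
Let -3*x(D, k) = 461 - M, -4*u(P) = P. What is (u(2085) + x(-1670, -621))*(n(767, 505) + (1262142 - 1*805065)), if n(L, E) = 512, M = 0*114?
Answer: -3706013311/12 ≈ -3.0883e+8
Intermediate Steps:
M = 0
u(P) = -P/4
x(D, k) = -461/3 (x(D, k) = -(461 - 1*0)/3 = -(461 + 0)/3 = -⅓*461 = -461/3)
(u(2085) + x(-1670, -621))*(n(767, 505) + (1262142 - 1*805065)) = (-¼*2085 - 461/3)*(512 + (1262142 - 1*805065)) = (-2085/4 - 461/3)*(512 + (1262142 - 805065)) = -8099*(512 + 457077)/12 = -8099/12*457589 = -3706013311/12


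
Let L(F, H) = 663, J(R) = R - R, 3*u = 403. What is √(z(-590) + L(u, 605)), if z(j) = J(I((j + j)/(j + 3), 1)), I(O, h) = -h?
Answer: √663 ≈ 25.749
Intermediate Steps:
u = 403/3 (u = (⅓)*403 = 403/3 ≈ 134.33)
J(R) = 0
z(j) = 0
√(z(-590) + L(u, 605)) = √(0 + 663) = √663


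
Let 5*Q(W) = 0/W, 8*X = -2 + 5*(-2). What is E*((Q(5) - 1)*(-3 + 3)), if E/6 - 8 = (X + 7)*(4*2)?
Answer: 0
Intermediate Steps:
X = -3/2 (X = (-2 + 5*(-2))/8 = (-2 - 10)/8 = (1/8)*(-12) = -3/2 ≈ -1.5000)
Q(W) = 0 (Q(W) = (0/W)/5 = (1/5)*0 = 0)
E = 312 (E = 48 + 6*((-3/2 + 7)*(4*2)) = 48 + 6*((11/2)*8) = 48 + 6*44 = 48 + 264 = 312)
E*((Q(5) - 1)*(-3 + 3)) = 312*((0 - 1)*(-3 + 3)) = 312*(-1*0) = 312*0 = 0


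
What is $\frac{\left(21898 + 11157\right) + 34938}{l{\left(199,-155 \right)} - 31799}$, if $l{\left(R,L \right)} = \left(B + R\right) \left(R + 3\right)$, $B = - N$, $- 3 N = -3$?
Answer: $\frac{67993}{8197} \approx 8.2949$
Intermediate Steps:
$N = 1$ ($N = \left(- \frac{1}{3}\right) \left(-3\right) = 1$)
$B = -1$ ($B = \left(-1\right) 1 = -1$)
$l{\left(R,L \right)} = \left(-1 + R\right) \left(3 + R\right)$ ($l{\left(R,L \right)} = \left(-1 + R\right) \left(R + 3\right) = \left(-1 + R\right) \left(3 + R\right)$)
$\frac{\left(21898 + 11157\right) + 34938}{l{\left(199,-155 \right)} - 31799} = \frac{\left(21898 + 11157\right) + 34938}{\left(-3 + 199^{2} + 2 \cdot 199\right) - 31799} = \frac{33055 + 34938}{\left(-3 + 39601 + 398\right) - 31799} = \frac{67993}{39996 - 31799} = \frac{67993}{8197}$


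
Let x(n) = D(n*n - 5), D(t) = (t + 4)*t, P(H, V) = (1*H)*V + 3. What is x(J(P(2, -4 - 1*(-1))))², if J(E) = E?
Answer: 1024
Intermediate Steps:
P(H, V) = 3 + H*V (P(H, V) = H*V + 3 = 3 + H*V)
D(t) = t*(4 + t) (D(t) = (4 + t)*t = t*(4 + t))
x(n) = (-1 + n²)*(-5 + n²) (x(n) = (n*n - 5)*(4 + (n*n - 5)) = (n² - 5)*(4 + (n² - 5)) = (-5 + n²)*(4 + (-5 + n²)) = (-5 + n²)*(-1 + n²) = (-1 + n²)*(-5 + n²))
x(J(P(2, -4 - 1*(-1))))² = ((-1 + (3 + 2*(-4 - 1*(-1)))²)*(-5 + (3 + 2*(-4 - 1*(-1)))²))² = ((-1 + (3 + 2*(-4 + 1))²)*(-5 + (3 + 2*(-4 + 1))²))² = ((-1 + (3 + 2*(-3))²)*(-5 + (3 + 2*(-3))²))² = ((-1 + (3 - 6)²)*(-5 + (3 - 6)²))² = ((-1 + (-3)²)*(-5 + (-3)²))² = ((-1 + 9)*(-5 + 9))² = (8*4)² = 32² = 1024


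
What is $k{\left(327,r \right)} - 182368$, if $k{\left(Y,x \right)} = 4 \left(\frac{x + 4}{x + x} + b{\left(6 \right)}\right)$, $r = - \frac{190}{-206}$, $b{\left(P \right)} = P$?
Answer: $- \frac{17321666}{95} \approx -1.8233 \cdot 10^{5}$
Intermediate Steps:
$r = \frac{95}{103}$ ($r = \left(-190\right) \left(- \frac{1}{206}\right) = \frac{95}{103} \approx 0.92233$)
$k{\left(Y,x \right)} = 24 + \frac{2 \left(4 + x\right)}{x}$ ($k{\left(Y,x \right)} = 4 \left(\frac{x + 4}{x + x} + 6\right) = 4 \left(\frac{4 + x}{2 x} + 6\right) = 4 \left(6 + \frac{4 + x}{2 x}\right) = 24 + \frac{2 \left(4 + x\right)}{x}$)
$k{\left(327,r \right)} - 182368 = \left(26 + \frac{8}{\frac{95}{103}}\right) - 182368 = \left(26 + 8 \cdot \frac{103}{95}\right) - 182368 = \left(26 + \frac{824}{95}\right) - 182368 = \frac{3294}{95} - 182368 = - \frac{17321666}{95}$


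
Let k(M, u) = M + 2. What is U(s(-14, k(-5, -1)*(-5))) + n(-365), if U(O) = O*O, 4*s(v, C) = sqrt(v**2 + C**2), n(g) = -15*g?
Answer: 88021/16 ≈ 5501.3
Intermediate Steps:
k(M, u) = 2 + M
s(v, C) = sqrt(C**2 + v**2)/4 (s(v, C) = sqrt(v**2 + C**2)/4 = sqrt(C**2 + v**2)/4)
U(O) = O**2
U(s(-14, k(-5, -1)*(-5))) + n(-365) = (sqrt(((2 - 5)*(-5))**2 + (-14)**2)/4)**2 - 15*(-365) = (sqrt((-3*(-5))**2 + 196)/4)**2 + 5475 = (sqrt(15**2 + 196)/4)**2 + 5475 = (sqrt(225 + 196)/4)**2 + 5475 = (sqrt(421)/4)**2 + 5475 = 421/16 + 5475 = 88021/16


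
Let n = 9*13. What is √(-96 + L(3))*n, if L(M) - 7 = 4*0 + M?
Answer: 117*I*√86 ≈ 1085.0*I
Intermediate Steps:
L(M) = 7 + M (L(M) = 7 + (4*0 + M) = 7 + (0 + M) = 7 + M)
n = 117
√(-96 + L(3))*n = √(-96 + (7 + 3))*117 = √(-96 + 10)*117 = √(-86)*117 = (I*√86)*117 = 117*I*√86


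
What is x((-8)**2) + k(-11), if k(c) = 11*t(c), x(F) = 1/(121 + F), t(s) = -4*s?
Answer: 89541/185 ≈ 484.01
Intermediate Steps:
k(c) = -44*c (k(c) = 11*(-4*c) = -44*c)
x((-8)**2) + k(-11) = 1/(121 + (-8)**2) - 44*(-11) = 1/(121 + 64) + 484 = 1/185 + 484 = 89541/185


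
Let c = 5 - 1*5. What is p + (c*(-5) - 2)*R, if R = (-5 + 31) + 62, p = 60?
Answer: -116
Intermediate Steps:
c = 0 (c = 5 - 5 = 0)
R = 88 (R = 26 + 62 = 88)
p + (c*(-5) - 2)*R = 60 + (0*(-5) - 2)*88 = 60 + (0 - 2)*88 = 60 - 2*88 = 60 - 176 = -116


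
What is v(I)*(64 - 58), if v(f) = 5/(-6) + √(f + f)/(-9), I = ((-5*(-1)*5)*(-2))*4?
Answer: -5 - 40*I/3 ≈ -5.0 - 13.333*I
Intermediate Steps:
I = -200 (I = ((5*5)*(-2))*4 = (25*(-2))*4 = -50*4 = -200)
v(f) = -⅚ - √2*√f/9 (v(f) = 5*(-⅙) + √(2*f)*(-⅑) = -⅚ + (√2*√f)*(-⅑) = -⅚ - √2*√f/9)
v(I)*(64 - 58) = (-⅚ - √2*√(-200)/9)*(64 - 58) = (-⅚ - √2*10*I*√2/9)*6 = (-⅚ - 20*I/9)*6 = -5 - 40*I/3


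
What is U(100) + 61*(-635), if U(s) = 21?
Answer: -38714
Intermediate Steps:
U(100) + 61*(-635) = 21 + 61*(-635) = 21 - 38735 = -38714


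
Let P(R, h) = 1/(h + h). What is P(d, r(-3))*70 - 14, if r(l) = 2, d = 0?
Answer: 7/2 ≈ 3.5000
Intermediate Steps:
P(R, h) = 1/(2*h)
P(d, r(-3))*70 - 14 = ((1/2)/2)*70 - 14 = ((1/2)*(1/2))*70 - 14 = (1/4)*70 - 14 = 35/2 - 14 = 7/2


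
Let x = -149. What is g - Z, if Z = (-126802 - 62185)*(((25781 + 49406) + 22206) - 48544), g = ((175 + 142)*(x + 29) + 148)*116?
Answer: 9227430491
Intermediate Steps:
g = -4395472 (g = ((175 + 142)*(-149 + 29) + 148)*116 = (317*(-120) + 148)*116 = (-38040 + 148)*116 = -37892*116 = -4395472)
Z = -9231825963 (Z = -188987*((75187 + 22206) - 48544) = -188987*(97393 - 48544) = -188987*48849 = -9231825963)
g - Z = -4395472 - 1*(-9231825963) = -4395472 + 9231825963 = 9227430491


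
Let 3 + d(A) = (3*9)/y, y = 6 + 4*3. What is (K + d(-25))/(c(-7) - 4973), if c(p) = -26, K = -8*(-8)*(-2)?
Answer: 259/9998 ≈ 0.025905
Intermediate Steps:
K = -128 (K = 64*(-2) = -128)
y = 18 (y = 6 + 12 = 18)
d(A) = -3/2 (d(A) = -3 + (3*9)/18 = -3 + 27*(1/18) = -3 + 3/2 = -3/2)
(K + d(-25))/(c(-7) - 4973) = (-128 - 3/2)/(-26 - 4973) = -259/2/(-4999) = -259/2*(-1/4999) = 259/9998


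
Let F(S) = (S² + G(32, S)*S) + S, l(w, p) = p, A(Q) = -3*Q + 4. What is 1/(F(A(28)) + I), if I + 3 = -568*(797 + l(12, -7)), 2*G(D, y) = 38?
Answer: -1/443923 ≈ -2.2526e-6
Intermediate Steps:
A(Q) = 4 - 3*Q
G(D, y) = 19 (G(D, y) = (½)*38 = 19)
I = -448723 (I = -3 - 568*(797 - 7) = -3 - 568*790 = -3 - 448720 = -448723)
F(S) = S² + 20*S (F(S) = (S² + 19*S) + S = S² + 20*S)
1/(F(A(28)) + I) = 1/((4 - 3*28)*(20 + (4 - 3*28)) - 448723) = 1/((4 - 84)*(20 + (4 - 84)) - 448723) = 1/(-80*(20 - 80) - 448723) = 1/(-80*(-60) - 448723) = 1/(4800 - 448723) = 1/(-443923) = -1/443923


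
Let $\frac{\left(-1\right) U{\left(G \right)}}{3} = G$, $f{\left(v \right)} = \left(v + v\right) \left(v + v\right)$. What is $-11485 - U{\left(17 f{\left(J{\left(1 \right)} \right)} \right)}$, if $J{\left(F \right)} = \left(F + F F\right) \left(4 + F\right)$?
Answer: $8915$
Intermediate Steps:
$J{\left(F \right)} = \left(4 + F\right) \left(F + F^{2}\right)$ ($J{\left(F \right)} = \left(F + F^{2}\right) \left(4 + F\right) = \left(4 + F\right) \left(F + F^{2}\right)$)
$f{\left(v \right)} = 4 v^{2}$ ($f{\left(v \right)} = 2 v 2 v = 4 v^{2}$)
$U{\left(G \right)} = - 3 G$
$-11485 - U{\left(17 f{\left(J{\left(1 \right)} \right)} \right)} = -11485 - - 3 \cdot 17 \cdot 4 \left(1 \left(4 + 1^{2} + 5 \cdot 1\right)\right)^{2} = -11485 - - 3 \cdot 17 \cdot 4 \left(1 \left(4 + 1 + 5\right)\right)^{2} = -11485 - - 3 \cdot 17 \cdot 4 \left(1 \cdot 10\right)^{2} = -11485 - - 3 \cdot 17 \cdot 4 \cdot 10^{2} = -11485 - - 3 \cdot 17 \cdot 4 \cdot 100 = -11485 - - 3 \cdot 17 \cdot 400 = -11485 - \left(-3\right) 6800 = -11485 - -20400 = -11485 + 20400 = 8915$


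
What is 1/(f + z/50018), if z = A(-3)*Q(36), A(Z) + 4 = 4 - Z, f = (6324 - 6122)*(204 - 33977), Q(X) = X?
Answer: -25009/170615049260 ≈ -1.4658e-7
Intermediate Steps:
f = -6822146 (f = 202*(-33773) = -6822146)
A(Z) = -Z (A(Z) = -4 + (4 - Z) = -Z)
z = 108 (z = -1*(-3)*36 = 3*36 = 108)
1/(f + z/50018) = 1/(-6822146 + 108/50018) = 1/(-6822146 + 108*(1/50018)) = 1/(-6822146 + 54/25009) = 1/(-170615049260/25009) = -25009/170615049260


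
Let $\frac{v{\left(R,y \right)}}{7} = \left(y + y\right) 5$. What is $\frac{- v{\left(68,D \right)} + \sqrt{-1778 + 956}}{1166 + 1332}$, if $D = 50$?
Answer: $- \frac{1750}{1249} + \frac{i \sqrt{822}}{2498} \approx -1.4011 + 0.011477 i$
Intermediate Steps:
$v{\left(R,y \right)} = 70 y$ ($v{\left(R,y \right)} = 7 \left(y + y\right) 5 = 7 \cdot 2 y 5 = 7 \cdot 10 y = 70 y$)
$\frac{- v{\left(68,D \right)} + \sqrt{-1778 + 956}}{1166 + 1332} = \frac{- 70 \cdot 50 + \sqrt{-1778 + 956}}{1166 + 1332} = \frac{\left(-1\right) 3500 + \sqrt{-822}}{2498} = \left(-3500 + i \sqrt{822}\right) \frac{1}{2498} = - \frac{1750}{1249} + \frac{i \sqrt{822}}{2498}$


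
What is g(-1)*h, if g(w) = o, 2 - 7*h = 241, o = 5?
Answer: -1195/7 ≈ -170.71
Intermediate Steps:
h = -239/7 (h = 2/7 - ⅐*241 = 2/7 - 241/7 = -239/7 ≈ -34.143)
g(w) = 5
g(-1)*h = 5*(-239/7) = -1195/7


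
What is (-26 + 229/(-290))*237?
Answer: -1841253/290 ≈ -6349.1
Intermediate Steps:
(-26 + 229/(-290))*237 = (-26 + 229*(-1/290))*237 = (-26 - 229/290)*237 = -7769/290*237 = -1841253/290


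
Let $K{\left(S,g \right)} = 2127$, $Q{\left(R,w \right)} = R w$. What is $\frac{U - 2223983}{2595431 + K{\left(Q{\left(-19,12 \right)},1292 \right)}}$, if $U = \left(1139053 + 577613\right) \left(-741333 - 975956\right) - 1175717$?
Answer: $- \frac{1474007519087}{1298779} \approx -1.1349 \cdot 10^{6}$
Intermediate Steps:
$U = -2948012814191$ ($U = 1716666 \left(-1717289\right) - 1175717 = -2948011638474 - 1175717 = -2948012814191$)
$\frac{U - 2223983}{2595431 + K{\left(Q{\left(-19,12 \right)},1292 \right)}} = \frac{-2948012814191 - 2223983}{2595431 + 2127} = - \frac{2948015038174}{2597558} = \left(-2948015038174\right) \frac{1}{2597558} = - \frac{1474007519087}{1298779}$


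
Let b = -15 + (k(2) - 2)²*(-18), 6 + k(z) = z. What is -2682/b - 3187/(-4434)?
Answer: 4668323/979914 ≈ 4.7640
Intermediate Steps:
k(z) = -6 + z
b = -663 (b = -15 + ((-6 + 2) - 2)²*(-18) = -15 + (-4 - 2)²*(-18) = -15 + (-6)²*(-18) = -15 + 36*(-18) = -15 - 648 = -663)
-2682/b - 3187/(-4434) = -2682/(-663) - 3187/(-4434) = -2682*(-1/663) - 3187*(-1/4434) = 894/221 + 3187/4434 = 4668323/979914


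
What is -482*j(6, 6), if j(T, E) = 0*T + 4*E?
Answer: -11568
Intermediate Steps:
j(T, E) = 4*E (j(T, E) = 0 + 4*E = 4*E)
-482*j(6, 6) = -1928*6 = -482*24 = -11568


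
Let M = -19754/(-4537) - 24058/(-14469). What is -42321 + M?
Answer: -213677167157/5049681 ≈ -42315.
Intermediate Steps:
M = 30382444/5049681 (M = -19754*(-1/4537) - 24058*(-1/14469) = 19754/4537 + 24058/14469 = 30382444/5049681 ≈ 6.0167)
-42321 + M = -42321 + 30382444/5049681 = -213677167157/5049681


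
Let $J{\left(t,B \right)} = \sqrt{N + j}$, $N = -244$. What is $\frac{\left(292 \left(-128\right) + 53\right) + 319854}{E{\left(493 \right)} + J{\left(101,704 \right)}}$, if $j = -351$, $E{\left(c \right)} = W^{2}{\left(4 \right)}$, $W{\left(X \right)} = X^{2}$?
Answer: $\frac{72327936}{66131} - \frac{282531 i \sqrt{595}}{66131} \approx 1093.7 - 104.21 i$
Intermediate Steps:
$E{\left(c \right)} = 256$ ($E{\left(c \right)} = \left(4^{2}\right)^{2} = 16^{2} = 256$)
$J{\left(t,B \right)} = i \sqrt{595}$ ($J{\left(t,B \right)} = \sqrt{-244 - 351} = \sqrt{-595} = i \sqrt{595}$)
$\frac{\left(292 \left(-128\right) + 53\right) + 319854}{E{\left(493 \right)} + J{\left(101,704 \right)}} = \frac{\left(292 \left(-128\right) + 53\right) + 319854}{256 + i \sqrt{595}} = \frac{\left(-37376 + 53\right) + 319854}{256 + i \sqrt{595}} = \frac{-37323 + 319854}{256 + i \sqrt{595}} = \frac{282531}{256 + i \sqrt{595}}$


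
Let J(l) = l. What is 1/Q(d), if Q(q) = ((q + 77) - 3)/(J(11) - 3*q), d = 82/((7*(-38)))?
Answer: 1586/9801 ≈ 0.16182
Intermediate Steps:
d = -41/133 (d = 82/(-266) = 82*(-1/266) = -41/133 ≈ -0.30827)
Q(q) = (74 + q)/(11 - 3*q) (Q(q) = ((q + 77) - 3)/(11 - 3*q) = ((77 + q) - 3)/(11 - 3*q) = (74 + q)/(11 - 3*q))
1/Q(d) = 1/((-74 - 1*(-41/133))/(-11 + 3*(-41/133))) = 1/((-74 + 41/133)/(-11 - 123/133)) = 1/(-9801/133/(-1586/133)) = 1/(-133/1586*(-9801/133)) = 1/(9801/1586) = 1586/9801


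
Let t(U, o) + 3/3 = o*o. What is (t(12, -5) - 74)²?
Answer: 2500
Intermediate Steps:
t(U, o) = -1 + o² (t(U, o) = -1 + o*o = -1 + o²)
(t(12, -5) - 74)² = ((-1 + (-5)²) - 74)² = ((-1 + 25) - 74)² = (24 - 74)² = (-50)² = 2500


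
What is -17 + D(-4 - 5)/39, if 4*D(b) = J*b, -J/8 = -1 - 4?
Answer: -251/13 ≈ -19.308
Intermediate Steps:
J = 40 (J = -8*(-1 - 4) = -8*(-5) = 40)
D(b) = 10*b (D(b) = (40*b)/4 = 10*b)
-17 + D(-4 - 5)/39 = -17 + (10*(-4 - 5))/39 = -17 + (10*(-9))/39 = -17 + (1/39)*(-90) = -17 - 30/13 = -251/13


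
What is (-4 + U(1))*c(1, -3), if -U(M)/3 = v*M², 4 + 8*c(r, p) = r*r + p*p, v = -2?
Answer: 3/2 ≈ 1.5000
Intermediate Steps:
c(r, p) = -½ + p²/8 + r²/8 (c(r, p) = -½ + (r*r + p*p)/8 = -½ + (r² + p²)/8 = -½ + (p² + r²)/8 = -½ + (p²/8 + r²/8) = -½ + p²/8 + r²/8)
U(M) = 6*M² (U(M) = -(-6)*M² = 6*M²)
(-4 + U(1))*c(1, -3) = (-4 + 6*1²)*(-½ + (⅛)*(-3)² + (⅛)*1²) = (-4 + 6*1)*(-½ + (⅛)*9 + (⅛)*1) = (-4 + 6)*(-½ + 9/8 + ⅛) = 2*(¾) = 3/2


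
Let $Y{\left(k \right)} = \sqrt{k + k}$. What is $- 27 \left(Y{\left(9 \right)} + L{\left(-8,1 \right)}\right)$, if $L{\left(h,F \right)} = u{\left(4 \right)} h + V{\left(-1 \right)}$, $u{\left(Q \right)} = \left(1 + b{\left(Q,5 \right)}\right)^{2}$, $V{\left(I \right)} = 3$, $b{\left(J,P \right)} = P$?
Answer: $7695 - 81 \sqrt{2} \approx 7580.4$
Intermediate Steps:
$Y{\left(k \right)} = \sqrt{2} \sqrt{k}$ ($Y{\left(k \right)} = \sqrt{2 k} = \sqrt{2} \sqrt{k}$)
$u{\left(Q \right)} = 36$ ($u{\left(Q \right)} = \left(1 + 5\right)^{2} = 6^{2} = 36$)
$L{\left(h,F \right)} = 3 + 36 h$ ($L{\left(h,F \right)} = 36 h + 3 = 3 + 36 h$)
$- 27 \left(Y{\left(9 \right)} + L{\left(-8,1 \right)}\right) = - 27 \left(\sqrt{2} \sqrt{9} + \left(3 + 36 \left(-8\right)\right)\right) = - 27 \left(\sqrt{2} \cdot 3 + \left(3 - 288\right)\right) = - 27 \left(3 \sqrt{2} - 285\right) = - 27 \left(-285 + 3 \sqrt{2}\right) = 7695 - 81 \sqrt{2}$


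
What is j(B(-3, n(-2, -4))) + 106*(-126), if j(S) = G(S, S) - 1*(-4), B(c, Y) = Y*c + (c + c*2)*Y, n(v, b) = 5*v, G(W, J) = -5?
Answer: -13357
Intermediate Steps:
B(c, Y) = 4*Y*c (B(c, Y) = Y*c + (c + 2*c)*Y = Y*c + (3*c)*Y = Y*c + 3*Y*c = 4*Y*c)
j(S) = -1 (j(S) = -5 - 1*(-4) = -5 + 4 = -1)
j(B(-3, n(-2, -4))) + 106*(-126) = -1 + 106*(-126) = -1 - 13356 = -13357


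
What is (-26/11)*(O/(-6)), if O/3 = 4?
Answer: 52/11 ≈ 4.7273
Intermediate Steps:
O = 12 (O = 3*4 = 12)
(-26/11)*(O/(-6)) = (-26/11)*(12/(-6)) = (-26*1/11)*(12*(-⅙)) = -26/11*(-2) = 52/11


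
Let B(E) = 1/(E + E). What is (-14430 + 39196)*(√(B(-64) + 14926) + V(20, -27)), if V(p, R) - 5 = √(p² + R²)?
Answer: 123830 + 24766*√1129 + 12383*√3821054/8 ≈ 3.9817e+6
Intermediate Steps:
B(E) = 1/(2*E)
V(p, R) = 5 + √(R² + p²) (V(p, R) = 5 + √(p² + R²) = 5 + √(R² + p²))
(-14430 + 39196)*(√(B(-64) + 14926) + V(20, -27)) = (-14430 + 39196)*(√((½)/(-64) + 14926) + (5 + √((-27)² + 20²))) = 24766*(√((½)*(-1/64) + 14926) + (5 + √(729 + 400))) = 24766*(√(-1/128 + 14926) + (5 + √1129)) = 24766*(√(1910527/128) + (5 + √1129)) = 24766*(√3821054/16 + (5 + √1129)) = 24766*(5 + √1129 + √3821054/16) = 123830 + 24766*√1129 + 12383*√3821054/8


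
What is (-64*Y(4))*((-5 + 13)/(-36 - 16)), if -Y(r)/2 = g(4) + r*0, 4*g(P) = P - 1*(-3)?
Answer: -448/13 ≈ -34.462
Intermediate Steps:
g(P) = 3/4 + P/4 (g(P) = (P - 1*(-3))/4 = (P + 3)/4 = (3 + P)/4 = 3/4 + P/4)
Y(r) = -7/2 (Y(r) = -2*((3/4 + (1/4)*4) + r*0) = -2*((3/4 + 1) + 0) = -2*(7/4 + 0) = -2*7/4 = -7/2)
(-64*Y(4))*((-5 + 13)/(-36 - 16)) = (-64*(-7/2))*((-5 + 13)/(-36 - 16)) = 224*(8/(-52)) = 224*(8*(-1/52)) = 224*(-2/13) = -448/13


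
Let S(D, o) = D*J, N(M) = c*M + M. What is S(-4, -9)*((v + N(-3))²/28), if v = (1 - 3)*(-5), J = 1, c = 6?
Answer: -121/7 ≈ -17.286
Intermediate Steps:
v = 10 (v = -2*(-5) = 10)
N(M) = 7*M (N(M) = 6*M + M = 7*M)
S(D, o) = D (S(D, o) = D*1 = D)
S(-4, -9)*((v + N(-3))²/28) = -4*(10 + 7*(-3))²/28 = -4*(10 - 21)²/28 = -4*(-11)²/28 = -484/28 = -4*121/28 = -121/7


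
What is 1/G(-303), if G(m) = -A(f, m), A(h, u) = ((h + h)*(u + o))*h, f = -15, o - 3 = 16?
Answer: 1/127800 ≈ 7.8247e-6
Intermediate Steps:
o = 19 (o = 3 + 16 = 19)
A(h, u) = 2*h²*(19 + u) (A(h, u) = ((h + h)*(u + 19))*h = ((2*h)*(19 + u))*h = (2*h*(19 + u))*h = 2*h²*(19 + u))
G(m) = -8550 - 450*m (G(m) = -2*(-15)²*(19 + m) = -2*225*(19 + m) = -(8550 + 450*m) = -8550 - 450*m)
1/G(-303) = 1/(-8550 - 450*(-303)) = 1/(-8550 + 136350) = 1/127800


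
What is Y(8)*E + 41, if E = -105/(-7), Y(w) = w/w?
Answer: 56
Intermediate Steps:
Y(w) = 1
E = 15 (E = -105*(-⅐) = 15)
Y(8)*E + 41 = 1*15 + 41 = 15 + 41 = 56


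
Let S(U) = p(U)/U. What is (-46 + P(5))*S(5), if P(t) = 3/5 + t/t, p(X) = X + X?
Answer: -444/5 ≈ -88.800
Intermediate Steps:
p(X) = 2*X
P(t) = 8/5 (P(t) = 3*(1/5) + 1 = 3/5 + 1 = 8/5)
S(U) = 2 (S(U) = (2*U)/U = 2)
(-46 + P(5))*S(5) = (-46 + 8/5)*2 = -222/5*2 = -444/5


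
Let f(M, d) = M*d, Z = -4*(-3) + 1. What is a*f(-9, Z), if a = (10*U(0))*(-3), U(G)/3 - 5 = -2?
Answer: 31590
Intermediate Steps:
U(G) = 9 (U(G) = 15 + 3*(-2) = 15 - 6 = 9)
Z = 13 (Z = 12 + 1 = 13)
a = -270 (a = (10*9)*(-3) = 90*(-3) = -270)
a*f(-9, Z) = -(-2430)*13 = -270*(-117) = 31590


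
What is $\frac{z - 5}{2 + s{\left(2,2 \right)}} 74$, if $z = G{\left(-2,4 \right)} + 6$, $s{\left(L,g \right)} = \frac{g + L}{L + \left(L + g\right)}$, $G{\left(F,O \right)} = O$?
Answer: $\frac{555}{4} \approx 138.75$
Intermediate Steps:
$s{\left(L,g \right)} = \frac{L + g}{g + 2 L}$
$z = 10$ ($z = 4 + 6 = 10$)
$\frac{z - 5}{2 + s{\left(2,2 \right)}} 74 = \frac{10 - 5}{2 + \frac{2 + 2}{2 + 2 \cdot 2}} \cdot 74 = \frac{5}{2 + \frac{1}{2 + 4} \cdot 4} \cdot 74 = \frac{5}{2 + \frac{1}{6} \cdot 4} \cdot 74 = \frac{5}{2 + \frac{2}{3}} \cdot 74 = \frac{5}{\frac{8}{3}} \cdot 74 = 5 \cdot \frac{3}{8} \cdot 74 = \frac{15}{8} \cdot 74 = \frac{555}{4}$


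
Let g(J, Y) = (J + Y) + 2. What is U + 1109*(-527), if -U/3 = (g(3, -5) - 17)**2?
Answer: -585310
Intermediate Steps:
g(J, Y) = 2 + J + Y
U = -867 (U = -3*((2 + 3 - 5) - 17)**2 = -3*(0 - 17)**2 = -3*(-17)**2 = -3*289 = -867)
U + 1109*(-527) = -867 + 1109*(-527) = -867 - 584443 = -585310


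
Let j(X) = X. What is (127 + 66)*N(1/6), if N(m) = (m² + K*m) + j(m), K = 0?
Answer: 1351/36 ≈ 37.528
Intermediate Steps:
N(m) = m + m² (N(m) = (m² + 0*m) + m = (m² + 0) + m = m² + m = m + m²)
(127 + 66)*N(1/6) = (127 + 66)*((1 + 1/6)/6) = 193*((1 + ⅙)/6) = 193*((⅙)*(7/6)) = 193*(7/36) = 1351/36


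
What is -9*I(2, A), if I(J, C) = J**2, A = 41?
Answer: -36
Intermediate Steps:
-9*I(2, A) = -9*2**2 = -9*4 = -36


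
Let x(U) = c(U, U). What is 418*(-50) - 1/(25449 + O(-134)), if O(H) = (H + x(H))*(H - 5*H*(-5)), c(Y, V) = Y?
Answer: -20046464901/959161 ≈ -20900.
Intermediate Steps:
x(U) = U
O(H) = 52*H**2 (O(H) = (H + H)*(H - 5*H*(-5)) = (2*H)*(H + 25*H) = (2*H)*(26*H) = 52*H**2)
418*(-50) - 1/(25449 + O(-134)) = 418*(-50) - 1/(25449 + 52*(-134)**2) = -20900 - 1/(25449 + 52*17956) = -20900 - 1/(25449 + 933712) = -20900 - 1/959161 = -20046464901/959161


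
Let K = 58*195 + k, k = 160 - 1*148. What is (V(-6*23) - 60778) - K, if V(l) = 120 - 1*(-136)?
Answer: -71844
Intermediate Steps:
V(l) = 256 (V(l) = 120 + 136 = 256)
k = 12 (k = 160 - 148 = 12)
K = 11322 (K = 58*195 + 12 = 11310 + 12 = 11322)
(V(-6*23) - 60778) - K = (256 - 60778) - 1*11322 = -60522 - 11322 = -71844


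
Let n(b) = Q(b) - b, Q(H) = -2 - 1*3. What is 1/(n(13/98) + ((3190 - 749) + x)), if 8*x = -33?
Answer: 392/953243 ≈ 0.00041123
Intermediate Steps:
x = -33/8 (x = (⅛)*(-33) = -33/8 ≈ -4.1250)
Q(H) = -5 (Q(H) = -2 - 3 = -5)
n(b) = -5 - b
1/(n(13/98) + ((3190 - 749) + x)) = 1/((-5 - 13/98) + ((3190 - 749) - 33/8)) = 1/((-5 - 13/98) + (2441 - 33/8)) = 1/((-5 - 1*13/98) + 19495/8) = 1/((-5 - 13/98) + 19495/8) = 1/(-503/98 + 19495/8) = 1/(953243/392) = 392/953243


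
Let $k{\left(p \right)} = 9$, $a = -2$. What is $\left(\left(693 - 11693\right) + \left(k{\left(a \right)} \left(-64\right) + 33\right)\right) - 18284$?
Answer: $-29827$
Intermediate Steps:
$\left(\left(693 - 11693\right) + \left(k{\left(a \right)} \left(-64\right) + 33\right)\right) - 18284 = \left(\left(693 - 11693\right) + \left(9 \left(-64\right) + 33\right)\right) - 18284 = \left(-11000 + \left(-576 + 33\right)\right) - 18284 = \left(-11000 - 543\right) - 18284 = -11543 - 18284 = -29827$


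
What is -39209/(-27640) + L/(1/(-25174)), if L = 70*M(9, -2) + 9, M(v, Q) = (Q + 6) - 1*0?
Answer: -201088865831/27640 ≈ -7.2753e+6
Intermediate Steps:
M(v, Q) = 6 + Q (M(v, Q) = (6 + Q) + 0 = 6 + Q)
L = 289 (L = 70*(6 - 2) + 9 = 70*4 + 9 = 280 + 9 = 289)
-39209/(-27640) + L/(1/(-25174)) = -39209/(-27640) + 289/(1/(-25174)) = -39209*(-1/27640) + 289/(-1/25174) = 39209/27640 + 289*(-25174) = 39209/27640 - 7275286 = -201088865831/27640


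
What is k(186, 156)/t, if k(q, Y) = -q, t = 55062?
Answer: -31/9177 ≈ -0.0033780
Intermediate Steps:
k(186, 156)/t = -1*186/55062 = -186*1/55062 = -31/9177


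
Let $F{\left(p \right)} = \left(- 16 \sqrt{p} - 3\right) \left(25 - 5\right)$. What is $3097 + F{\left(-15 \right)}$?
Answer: $3037 - 320 i \sqrt{15} \approx 3037.0 - 1239.4 i$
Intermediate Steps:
$F{\left(p \right)} = -60 - 320 \sqrt{p}$ ($F{\left(p \right)} = \left(-3 - 16 \sqrt{p}\right) 20 = -60 - 320 \sqrt{p}$)
$3097 + F{\left(-15 \right)} = 3097 - \left(60 + 320 \sqrt{-15}\right) = 3097 - \left(60 + 320 i \sqrt{15}\right) = 3037 - 320 i \sqrt{15}$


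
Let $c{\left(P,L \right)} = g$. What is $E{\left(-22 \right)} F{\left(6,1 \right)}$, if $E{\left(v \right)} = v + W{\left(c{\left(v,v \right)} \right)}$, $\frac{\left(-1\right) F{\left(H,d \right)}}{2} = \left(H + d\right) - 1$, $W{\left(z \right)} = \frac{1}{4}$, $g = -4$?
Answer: $261$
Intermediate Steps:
$c{\left(P,L \right)} = -4$
$W{\left(z \right)} = \frac{1}{4}$
$F{\left(H,d \right)} = 2 - 2 H - 2 d$ ($F{\left(H,d \right)} = - 2 \left(\left(H + d\right) - 1\right) = - 2 \left(-1 + H + d\right) = 2 - 2 H - 2 d$)
$E{\left(v \right)} = \frac{1}{4} + v$ ($E{\left(v \right)} = v + \frac{1}{4} = \frac{1}{4} + v$)
$E{\left(-22 \right)} F{\left(6,1 \right)} = \left(\frac{1}{4} - 22\right) \left(2 - 12 - 2\right) = - \frac{87 \left(2 - 12 - 2\right)}{4} = \left(- \frac{87}{4}\right) \left(-12\right) = 261$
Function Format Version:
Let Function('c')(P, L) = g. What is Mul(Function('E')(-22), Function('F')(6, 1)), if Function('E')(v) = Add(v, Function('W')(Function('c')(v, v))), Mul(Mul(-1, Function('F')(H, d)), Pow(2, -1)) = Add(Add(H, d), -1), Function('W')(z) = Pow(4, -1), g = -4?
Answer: 261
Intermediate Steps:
Function('c')(P, L) = -4
Function('W')(z) = Rational(1, 4)
Function('F')(H, d) = Add(2, Mul(-2, H), Mul(-2, d)) (Function('F')(H, d) = Mul(-2, Add(Add(H, d), -1)) = Mul(-2, Add(-1, H, d)) = Add(2, Mul(-2, H), Mul(-2, d)))
Function('E')(v) = Add(Rational(1, 4), v) (Function('E')(v) = Add(v, Rational(1, 4)) = Add(Rational(1, 4), v))
Mul(Function('E')(-22), Function('F')(6, 1)) = Mul(Add(Rational(1, 4), -22), Add(2, Mul(-2, 6), Mul(-2, 1))) = Mul(Rational(-87, 4), Add(2, -12, -2)) = Mul(Rational(-87, 4), -12) = 261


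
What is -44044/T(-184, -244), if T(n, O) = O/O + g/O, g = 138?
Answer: -5373368/53 ≈ -1.0138e+5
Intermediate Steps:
T(n, O) = 1 + 138/O (T(n, O) = O/O + 138/O = 1 + 138/O)
-44044/T(-184, -244) = -44044*(-244/(138 - 244)) = -44044/((-1/244*(-106))) = -44044/53/122 = -44044*122/53 = -5373368/53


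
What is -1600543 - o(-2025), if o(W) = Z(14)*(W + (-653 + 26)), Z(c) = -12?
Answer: -1632367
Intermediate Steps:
o(W) = 7524 - 12*W (o(W) = -12*(W + (-653 + 26)) = -12*(W - 627) = -12*(-627 + W) = 7524 - 12*W)
-1600543 - o(-2025) = -1600543 - (7524 - 12*(-2025)) = -1600543 - (7524 + 24300) = -1600543 - 1*31824 = -1600543 - 31824 = -1632367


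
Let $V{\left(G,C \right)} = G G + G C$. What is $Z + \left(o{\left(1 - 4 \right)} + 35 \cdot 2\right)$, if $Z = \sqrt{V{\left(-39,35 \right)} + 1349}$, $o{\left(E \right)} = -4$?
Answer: $66 + \sqrt{1505} \approx 104.79$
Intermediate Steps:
$V{\left(G,C \right)} = G^{2} + C G$
$Z = \sqrt{1505}$ ($Z = \sqrt{- 39 \left(35 - 39\right) + 1349} = \sqrt{\left(-39\right) \left(-4\right) + 1349} = \sqrt{156 + 1349} = \sqrt{1505} \approx 38.794$)
$Z + \left(o{\left(1 - 4 \right)} + 35 \cdot 2\right) = \sqrt{1505} + \left(-4 + 35 \cdot 2\right) = \sqrt{1505} + \left(-4 + 70\right) = \sqrt{1505} + 66 = 66 + \sqrt{1505}$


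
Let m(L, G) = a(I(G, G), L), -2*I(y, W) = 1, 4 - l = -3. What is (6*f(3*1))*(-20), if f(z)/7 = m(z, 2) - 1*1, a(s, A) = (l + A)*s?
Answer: 5040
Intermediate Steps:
l = 7 (l = 4 - 1*(-3) = 4 + 3 = 7)
I(y, W) = -½ (I(y, W) = -½*1 = -½)
a(s, A) = s*(7 + A) (a(s, A) = (7 + A)*s = s*(7 + A))
m(L, G) = -7/2 - L/2 (m(L, G) = -(7 + L)/2 = -7/2 - L/2)
f(z) = -63/2 - 7*z/2 (f(z) = 7*((-7/2 - z/2) - 1*1) = 7*((-7/2 - z/2) - 1) = 7*(-9/2 - z/2) = -63/2 - 7*z/2)
(6*f(3*1))*(-20) = (6*(-63/2 - 21/2))*(-20) = (6*(-42))*(-20) = -252*(-20) = 5040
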